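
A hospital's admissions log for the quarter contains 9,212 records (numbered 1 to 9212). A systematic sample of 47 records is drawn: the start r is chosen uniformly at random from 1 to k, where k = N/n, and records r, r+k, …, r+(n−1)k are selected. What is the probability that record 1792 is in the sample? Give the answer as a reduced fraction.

1/196

k = 9212/47 = 196.
Record 1792 is selected iff r ≡ 1792 (mod 196); exactly one such r in {1,…,196}.
Inclusion probability = 1/196.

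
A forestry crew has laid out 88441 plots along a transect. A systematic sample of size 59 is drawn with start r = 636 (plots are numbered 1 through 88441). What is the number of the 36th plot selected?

53101

k = 88441/59 = 1499
36th selection = r + (36−1)·k = 636 + 35×1499 = 636 + 52465 = 53101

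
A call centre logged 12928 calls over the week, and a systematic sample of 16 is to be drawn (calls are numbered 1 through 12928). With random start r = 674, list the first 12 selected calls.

674, 1482, 2290, 3098, 3906, 4714, 5522, 6330, 7138, 7946, 8754, 9562

k = N/n = 12928/16 = 808
call 1: 674
call 2: 674 + 808 = 1482
call 3: 1482 + 808 = 2290
call 4: 2290 + 808 = 3098
call 5: 3098 + 808 = 3906
call 6: 3906 + 808 = 4714
call 7: 4714 + 808 = 5522
call 8: 5522 + 808 = 6330
call 9: 6330 + 808 = 7138
call 10: 7138 + 808 = 7946
call 11: 7946 + 808 = 8754
call 12: 8754 + 808 = 9562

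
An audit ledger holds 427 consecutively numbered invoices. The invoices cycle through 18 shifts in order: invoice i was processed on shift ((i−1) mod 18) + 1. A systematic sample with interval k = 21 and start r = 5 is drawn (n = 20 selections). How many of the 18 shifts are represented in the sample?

Consecutive selections differ by k = 21, so their shift numbers differ by 21 mod 18 = 3.
gcd(21, 18) = 3, so the sample visits 18/3 = 6 distinct residues mod 18.
Start 5 is shift 5; the shifts hit are 2, 5, 8, 11, 14, 17.

6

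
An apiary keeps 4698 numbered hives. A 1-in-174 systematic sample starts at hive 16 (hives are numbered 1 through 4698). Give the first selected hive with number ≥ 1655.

k = 174
Steps past start: ⌈(1655 − 16)/174⌉ = ⌈1639/174⌉ = 10
Selected hive: 16 + 10×174 = 1756

1756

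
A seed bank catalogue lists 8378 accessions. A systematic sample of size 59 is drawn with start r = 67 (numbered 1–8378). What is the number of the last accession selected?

k = 8378/59 = 142
59th selection = r + (59−1)·k = 67 + 58×142 = 67 + 8236 = 8303

8303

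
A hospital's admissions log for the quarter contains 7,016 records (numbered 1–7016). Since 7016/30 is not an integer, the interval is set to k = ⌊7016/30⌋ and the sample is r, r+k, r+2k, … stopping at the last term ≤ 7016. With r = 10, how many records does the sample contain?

k = ⌊7016/30⌋ = 233
Achieved size = ⌊(7016 − 10)/233⌋ + 1 = ⌊7006/233⌋ + 1 = 30 + 1 = 31
(last selection: 10 + 30×233 = 7000 ≤ 7016; next would be 7233 > 7016)

31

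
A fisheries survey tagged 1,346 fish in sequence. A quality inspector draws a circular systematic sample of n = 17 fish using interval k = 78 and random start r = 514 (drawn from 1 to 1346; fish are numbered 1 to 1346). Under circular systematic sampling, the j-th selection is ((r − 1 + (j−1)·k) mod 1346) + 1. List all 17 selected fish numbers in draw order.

514, 592, 670, 748, 826, 904, 982, 1060, 1138, 1216, 1294, 26, 104, 182, 260, 338, 416

Selection 1: 514
Selection 2: 514 + 78 = 592
Selection 3: 592 + 78 = 670
Selection 4: 670 + 78 = 748
Selection 5: 748 + 78 = 826
Selection 6: 826 + 78 = 904
Selection 7: 904 + 78 = 982
Selection 8: 982 + 78 = 1060
Selection 9: 1060 + 78 = 1138
Selection 10: 1138 + 78 = 1216
Selection 11: 1216 + 78 = 1294
Selection 12: 1294 + 78 = 1372 → 1372 − 1346 = 26
Selection 13: 26 + 78 = 104
Selection 14: 104 + 78 = 182
Selection 15: 182 + 78 = 260
Selection 16: 260 + 78 = 338
Selection 17: 338 + 78 = 416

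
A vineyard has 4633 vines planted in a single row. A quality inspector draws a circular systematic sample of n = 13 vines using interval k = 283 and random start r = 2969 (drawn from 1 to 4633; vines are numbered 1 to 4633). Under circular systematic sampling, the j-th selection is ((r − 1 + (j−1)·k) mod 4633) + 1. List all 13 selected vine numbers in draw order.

2969, 3252, 3535, 3818, 4101, 4384, 34, 317, 600, 883, 1166, 1449, 1732

Selection 1: 2969
Selection 2: 2969 + 283 = 3252
Selection 3: 3252 + 283 = 3535
Selection 4: 3535 + 283 = 3818
Selection 5: 3818 + 283 = 4101
Selection 6: 4101 + 283 = 4384
Selection 7: 4384 + 283 = 4667 → 4667 − 4633 = 34
Selection 8: 34 + 283 = 317
Selection 9: 317 + 283 = 600
Selection 10: 600 + 283 = 883
Selection 11: 883 + 283 = 1166
Selection 12: 1166 + 283 = 1449
Selection 13: 1449 + 283 = 1732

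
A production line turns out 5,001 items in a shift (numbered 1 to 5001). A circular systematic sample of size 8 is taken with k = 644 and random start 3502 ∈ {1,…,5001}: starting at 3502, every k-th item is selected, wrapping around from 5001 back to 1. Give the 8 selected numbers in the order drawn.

3502, 4146, 4790, 433, 1077, 1721, 2365, 3009

Selection 1: 3502
Selection 2: 3502 + 644 = 4146
Selection 3: 4146 + 644 = 4790
Selection 4: 4790 + 644 = 5434 → 5434 − 5001 = 433
Selection 5: 433 + 644 = 1077
Selection 6: 1077 + 644 = 1721
Selection 7: 1721 + 644 = 2365
Selection 8: 2365 + 644 = 3009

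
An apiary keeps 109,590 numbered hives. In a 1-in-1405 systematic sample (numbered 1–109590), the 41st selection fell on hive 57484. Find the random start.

k = 1405
r = 57484 − (41−1)×1405 = 57484 − 56200 = 1284

1284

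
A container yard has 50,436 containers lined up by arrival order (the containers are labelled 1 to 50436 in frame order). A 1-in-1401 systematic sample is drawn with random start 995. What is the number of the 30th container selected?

k = 1401
30th selection = r + (30−1)·k = 995 + 29×1401 = 995 + 40629 = 41624

41624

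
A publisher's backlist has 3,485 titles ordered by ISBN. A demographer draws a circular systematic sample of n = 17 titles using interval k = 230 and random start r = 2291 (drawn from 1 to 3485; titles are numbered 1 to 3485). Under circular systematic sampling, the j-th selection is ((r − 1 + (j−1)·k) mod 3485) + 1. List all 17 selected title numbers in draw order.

2291, 2521, 2751, 2981, 3211, 3441, 186, 416, 646, 876, 1106, 1336, 1566, 1796, 2026, 2256, 2486

Selection 1: 2291
Selection 2: 2291 + 230 = 2521
Selection 3: 2521 + 230 = 2751
Selection 4: 2751 + 230 = 2981
Selection 5: 2981 + 230 = 3211
Selection 6: 3211 + 230 = 3441
Selection 7: 3441 + 230 = 3671 → 3671 − 3485 = 186
Selection 8: 186 + 230 = 416
Selection 9: 416 + 230 = 646
Selection 10: 646 + 230 = 876
Selection 11: 876 + 230 = 1106
Selection 12: 1106 + 230 = 1336
Selection 13: 1336 + 230 = 1566
Selection 14: 1566 + 230 = 1796
Selection 15: 1796 + 230 = 2026
Selection 16: 2026 + 230 = 2256
Selection 17: 2256 + 230 = 2486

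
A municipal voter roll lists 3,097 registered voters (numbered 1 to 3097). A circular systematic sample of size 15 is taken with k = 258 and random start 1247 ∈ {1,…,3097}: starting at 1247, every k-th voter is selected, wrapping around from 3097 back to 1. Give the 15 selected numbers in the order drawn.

Selection 1: 1247
Selection 2: 1247 + 258 = 1505
Selection 3: 1505 + 258 = 1763
Selection 4: 1763 + 258 = 2021
Selection 5: 2021 + 258 = 2279
Selection 6: 2279 + 258 = 2537
Selection 7: 2537 + 258 = 2795
Selection 8: 2795 + 258 = 3053
Selection 9: 3053 + 258 = 3311 → 3311 − 3097 = 214
Selection 10: 214 + 258 = 472
Selection 11: 472 + 258 = 730
Selection 12: 730 + 258 = 988
Selection 13: 988 + 258 = 1246
Selection 14: 1246 + 258 = 1504
Selection 15: 1504 + 258 = 1762

1247, 1505, 1763, 2021, 2279, 2537, 2795, 3053, 214, 472, 730, 988, 1246, 1504, 1762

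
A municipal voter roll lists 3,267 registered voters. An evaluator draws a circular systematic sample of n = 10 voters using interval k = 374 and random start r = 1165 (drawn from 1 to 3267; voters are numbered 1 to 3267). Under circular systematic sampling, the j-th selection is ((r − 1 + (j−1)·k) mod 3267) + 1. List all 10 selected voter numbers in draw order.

1165, 1539, 1913, 2287, 2661, 3035, 142, 516, 890, 1264

Selection 1: 1165
Selection 2: 1165 + 374 = 1539
Selection 3: 1539 + 374 = 1913
Selection 4: 1913 + 374 = 2287
Selection 5: 2287 + 374 = 2661
Selection 6: 2661 + 374 = 3035
Selection 7: 3035 + 374 = 3409 → 3409 − 3267 = 142
Selection 8: 142 + 374 = 516
Selection 9: 516 + 374 = 890
Selection 10: 890 + 374 = 1264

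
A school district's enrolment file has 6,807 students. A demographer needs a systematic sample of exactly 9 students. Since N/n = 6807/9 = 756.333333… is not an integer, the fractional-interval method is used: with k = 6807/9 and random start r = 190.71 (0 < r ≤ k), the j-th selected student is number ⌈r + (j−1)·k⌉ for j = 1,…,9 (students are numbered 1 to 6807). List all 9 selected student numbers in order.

191, 948, 1704, 2460, 3217, 3973, 4729, 5486, 6242

j=1: r + 0k = 190.71 → ⌈·⌉ = 191
j=2: r + 1k = 947.043333… → ⌈·⌉ = 948
j=3: r + 2k = 1703.376666… → ⌈·⌉ = 1704
j=4: r + 3k = 2459.71 → ⌈·⌉ = 2460
j=5: r + 4k = 3216.043333… → ⌈·⌉ = 3217
j=6: r + 5k = 3972.376666… → ⌈·⌉ = 3973
j=7: r + 6k = 4728.71 → ⌈·⌉ = 4729
j=8: r + 7k = 5485.043333… → ⌈·⌉ = 5486
j=9: r + 8k = 6241.376666… → ⌈·⌉ = 6242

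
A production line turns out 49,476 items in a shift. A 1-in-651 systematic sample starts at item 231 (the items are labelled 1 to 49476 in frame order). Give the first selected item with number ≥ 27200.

k = 651
Steps past start: ⌈(27200 − 231)/651⌉ = ⌈26969/651⌉ = 42
Selected item: 231 + 42×651 = 27573

27573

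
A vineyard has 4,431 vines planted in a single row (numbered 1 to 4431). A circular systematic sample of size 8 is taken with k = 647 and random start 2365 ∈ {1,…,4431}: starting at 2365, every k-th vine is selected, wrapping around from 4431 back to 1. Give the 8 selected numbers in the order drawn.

Selection 1: 2365
Selection 2: 2365 + 647 = 3012
Selection 3: 3012 + 647 = 3659
Selection 4: 3659 + 647 = 4306
Selection 5: 4306 + 647 = 4953 → 4953 − 4431 = 522
Selection 6: 522 + 647 = 1169
Selection 7: 1169 + 647 = 1816
Selection 8: 1816 + 647 = 2463

2365, 3012, 3659, 4306, 522, 1169, 1816, 2463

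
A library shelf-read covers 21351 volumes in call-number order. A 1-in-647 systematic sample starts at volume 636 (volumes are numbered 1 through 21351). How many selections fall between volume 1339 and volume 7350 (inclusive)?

9

k = 647
First selection ≥ 1339: 636 + ⌈(1339−636)/647⌉·647 = 636 + 2×647 = 1930
Last selection ≤ 7350: 636 + ⌊(7350−636)/647⌋·647 = 636 + 10×647 = 7106
Count = 10 − 2 + 1 = 9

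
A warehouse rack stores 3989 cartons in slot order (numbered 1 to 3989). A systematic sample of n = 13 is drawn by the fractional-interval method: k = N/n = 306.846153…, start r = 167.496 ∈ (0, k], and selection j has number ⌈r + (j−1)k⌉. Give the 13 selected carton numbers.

j=1: r + 0k = 167.496 → ⌈·⌉ = 168
j=2: r + 1k = 474.342153… → ⌈·⌉ = 475
j=3: r + 2k = 781.188307… → ⌈·⌉ = 782
j=4: r + 3k = 1088.034461… → ⌈·⌉ = 1089
j=5: r + 4k = 1394.880615… → ⌈·⌉ = 1395
j=6: r + 5k = 1701.726769… → ⌈·⌉ = 1702
j=7: r + 6k = 2008.572923… → ⌈·⌉ = 2009
j=8: r + 7k = 2315.419076… → ⌈·⌉ = 2316
j=9: r + 8k = 2622.265230… → ⌈·⌉ = 2623
j=10: r + 9k = 2929.111384… → ⌈·⌉ = 2930
j=11: r + 10k = 3235.957538… → ⌈·⌉ = 3236
j=12: r + 11k = 3542.803692… → ⌈·⌉ = 3543
j=13: r + 12k = 3849.649846… → ⌈·⌉ = 3850

168, 475, 782, 1089, 1395, 1702, 2009, 2316, 2623, 2930, 3236, 3543, 3850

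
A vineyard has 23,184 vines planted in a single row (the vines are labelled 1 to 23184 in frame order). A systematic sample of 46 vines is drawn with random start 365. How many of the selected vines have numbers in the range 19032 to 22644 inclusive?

k = 23184/46 = 504
First selection ≥ 19032: 365 + ⌈(19032−365)/504⌉·504 = 365 + 38×504 = 19517
Last selection ≤ 22644: 365 + ⌊(22644−365)/504⌋·504 = 365 + 44×504 = 22541
Count = 44 − 38 + 1 = 7

7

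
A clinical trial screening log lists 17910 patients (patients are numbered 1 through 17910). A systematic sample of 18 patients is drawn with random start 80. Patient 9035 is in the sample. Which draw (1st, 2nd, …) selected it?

10

k = 17910/18 = 995
position = (9035 − 80)/995 + 1 = 8955/995 + 1 = 9 + 1 = 10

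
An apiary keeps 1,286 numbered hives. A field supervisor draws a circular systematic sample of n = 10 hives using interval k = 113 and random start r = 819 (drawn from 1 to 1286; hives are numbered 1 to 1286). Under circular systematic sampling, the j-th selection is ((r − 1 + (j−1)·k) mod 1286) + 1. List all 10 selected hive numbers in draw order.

819, 932, 1045, 1158, 1271, 98, 211, 324, 437, 550

Selection 1: 819
Selection 2: 819 + 113 = 932
Selection 3: 932 + 113 = 1045
Selection 4: 1045 + 113 = 1158
Selection 5: 1158 + 113 = 1271
Selection 6: 1271 + 113 = 1384 → 1384 − 1286 = 98
Selection 7: 98 + 113 = 211
Selection 8: 211 + 113 = 324
Selection 9: 324 + 113 = 437
Selection 10: 437 + 113 = 550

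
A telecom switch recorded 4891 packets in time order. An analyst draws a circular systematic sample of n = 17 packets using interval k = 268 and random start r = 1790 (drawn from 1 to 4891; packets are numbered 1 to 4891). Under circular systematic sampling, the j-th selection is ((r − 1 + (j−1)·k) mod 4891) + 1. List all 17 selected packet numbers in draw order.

Selection 1: 1790
Selection 2: 1790 + 268 = 2058
Selection 3: 2058 + 268 = 2326
Selection 4: 2326 + 268 = 2594
Selection 5: 2594 + 268 = 2862
Selection 6: 2862 + 268 = 3130
Selection 7: 3130 + 268 = 3398
Selection 8: 3398 + 268 = 3666
Selection 9: 3666 + 268 = 3934
Selection 10: 3934 + 268 = 4202
Selection 11: 4202 + 268 = 4470
Selection 12: 4470 + 268 = 4738
Selection 13: 4738 + 268 = 5006 → 5006 − 4891 = 115
Selection 14: 115 + 268 = 383
Selection 15: 383 + 268 = 651
Selection 16: 651 + 268 = 919
Selection 17: 919 + 268 = 1187

1790, 2058, 2326, 2594, 2862, 3130, 3398, 3666, 3934, 4202, 4470, 4738, 115, 383, 651, 919, 1187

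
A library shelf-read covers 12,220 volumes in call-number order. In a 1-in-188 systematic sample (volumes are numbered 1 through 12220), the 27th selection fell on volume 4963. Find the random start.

k = 188
r = 4963 − (27−1)×188 = 4963 − 4888 = 75

75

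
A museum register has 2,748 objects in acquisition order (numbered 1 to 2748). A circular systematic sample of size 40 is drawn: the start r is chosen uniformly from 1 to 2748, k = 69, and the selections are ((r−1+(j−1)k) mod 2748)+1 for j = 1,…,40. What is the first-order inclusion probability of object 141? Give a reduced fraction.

10/687

For each position j, as r ranges over 1…2748 the j-th selection hits every object exactly once, so object 141 is selected for exactly 40 of the 2748 starts.
Inclusion probability = 40/2748 = 10/687.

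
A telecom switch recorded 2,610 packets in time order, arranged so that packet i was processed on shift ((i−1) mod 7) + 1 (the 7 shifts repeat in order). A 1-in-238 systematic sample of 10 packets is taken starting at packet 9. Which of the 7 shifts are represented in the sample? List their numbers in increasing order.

Consecutive selections differ by k = 238, so their shift numbers differ by 238 mod 7 = 0.
gcd(238, 7) = 7, so the sample visits 7/7 = 1 distinct residues mod 7.
Start 9 is shift 2; the shifts hit are 2.

2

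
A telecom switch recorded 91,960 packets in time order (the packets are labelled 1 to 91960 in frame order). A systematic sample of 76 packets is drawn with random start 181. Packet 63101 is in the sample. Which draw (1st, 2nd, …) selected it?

k = 91960/76 = 1210
position = (63101 − 181)/1210 + 1 = 62920/1210 + 1 = 52 + 1 = 53

53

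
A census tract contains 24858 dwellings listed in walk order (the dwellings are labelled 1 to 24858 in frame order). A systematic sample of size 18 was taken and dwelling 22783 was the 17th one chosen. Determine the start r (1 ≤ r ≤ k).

k = 24858/18 = 1381
r = 22783 − (17−1)×1381 = 22783 − 22096 = 687

687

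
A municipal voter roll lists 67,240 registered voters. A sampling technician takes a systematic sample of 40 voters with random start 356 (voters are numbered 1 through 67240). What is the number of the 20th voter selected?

k = 67240/40 = 1681
20th selection = r + (20−1)·k = 356 + 19×1681 = 356 + 31939 = 32295

32295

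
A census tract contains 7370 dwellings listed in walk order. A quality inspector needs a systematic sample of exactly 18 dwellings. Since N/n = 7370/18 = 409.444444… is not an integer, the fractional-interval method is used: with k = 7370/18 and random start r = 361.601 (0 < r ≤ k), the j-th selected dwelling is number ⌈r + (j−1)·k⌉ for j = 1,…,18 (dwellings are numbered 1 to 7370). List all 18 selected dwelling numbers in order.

362, 772, 1181, 1590, 2000, 2409, 2819, 3228, 3638, 4047, 4457, 4866, 5275, 5685, 6094, 6504, 6913, 7323

j=1: r + 0k = 361.601 → ⌈·⌉ = 362
j=2: r + 1k = 771.045444… → ⌈·⌉ = 772
j=3: r + 2k = 1180.489888… → ⌈·⌉ = 1181
j=4: r + 3k = 1589.934333… → ⌈·⌉ = 1590
j=5: r + 4k = 1999.378777… → ⌈·⌉ = 2000
j=6: r + 5k = 2408.823222… → ⌈·⌉ = 2409
j=7: r + 6k = 2818.267666… → ⌈·⌉ = 2819
j=8: r + 7k = 3227.712111… → ⌈·⌉ = 3228
j=9: r + 8k = 3637.156555… → ⌈·⌉ = 3638
j=10: r + 9k = 4046.601 → ⌈·⌉ = 4047
j=11: r + 10k = 4456.045444… → ⌈·⌉ = 4457
j=12: r + 11k = 4865.489888… → ⌈·⌉ = 4866
j=13: r + 12k = 5274.934333… → ⌈·⌉ = 5275
j=14: r + 13k = 5684.378777… → ⌈·⌉ = 5685
j=15: r + 14k = 6093.823222… → ⌈·⌉ = 6094
j=16: r + 15k = 6503.267666… → ⌈·⌉ = 6504
j=17: r + 16k = 6912.712111… → ⌈·⌉ = 6913
j=18: r + 17k = 7322.156555… → ⌈·⌉ = 7323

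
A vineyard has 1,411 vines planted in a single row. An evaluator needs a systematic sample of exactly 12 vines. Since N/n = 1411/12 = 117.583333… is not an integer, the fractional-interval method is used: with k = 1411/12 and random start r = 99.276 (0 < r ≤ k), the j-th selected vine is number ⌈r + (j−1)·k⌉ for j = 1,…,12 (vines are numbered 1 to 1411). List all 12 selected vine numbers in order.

j=1: r + 0k = 99.276 → ⌈·⌉ = 100
j=2: r + 1k = 216.859333… → ⌈·⌉ = 217
j=3: r + 2k = 334.442666… → ⌈·⌉ = 335
j=4: r + 3k = 452.026 → ⌈·⌉ = 453
j=5: r + 4k = 569.609333… → ⌈·⌉ = 570
j=6: r + 5k = 687.192666… → ⌈·⌉ = 688
j=7: r + 6k = 804.776 → ⌈·⌉ = 805
j=8: r + 7k = 922.359333… → ⌈·⌉ = 923
j=9: r + 8k = 1039.942666… → ⌈·⌉ = 1040
j=10: r + 9k = 1157.526 → ⌈·⌉ = 1158
j=11: r + 10k = 1275.109333… → ⌈·⌉ = 1276
j=12: r + 11k = 1392.692666… → ⌈·⌉ = 1393

100, 217, 335, 453, 570, 688, 805, 923, 1040, 1158, 1276, 1393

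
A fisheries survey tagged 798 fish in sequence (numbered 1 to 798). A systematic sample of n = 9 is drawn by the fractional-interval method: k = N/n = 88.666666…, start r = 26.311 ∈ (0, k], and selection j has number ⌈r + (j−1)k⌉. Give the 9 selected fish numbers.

27, 115, 204, 293, 381, 470, 559, 647, 736

j=1: r + 0k = 26.311 → ⌈·⌉ = 27
j=2: r + 1k = 114.977666… → ⌈·⌉ = 115
j=3: r + 2k = 203.644333… → ⌈·⌉ = 204
j=4: r + 3k = 292.311 → ⌈·⌉ = 293
j=5: r + 4k = 380.977666… → ⌈·⌉ = 381
j=6: r + 5k = 469.644333… → ⌈·⌉ = 470
j=7: r + 6k = 558.311 → ⌈·⌉ = 559
j=8: r + 7k = 646.977666… → ⌈·⌉ = 647
j=9: r + 8k = 735.644333… → ⌈·⌉ = 736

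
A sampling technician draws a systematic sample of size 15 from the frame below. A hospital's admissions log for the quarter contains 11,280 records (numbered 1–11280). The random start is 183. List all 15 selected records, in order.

k = N/n = 11280/15 = 752
record 1: 183
record 2: 183 + 752 = 935
record 3: 935 + 752 = 1687
record 4: 1687 + 752 = 2439
record 5: 2439 + 752 = 3191
record 6: 3191 + 752 = 3943
record 7: 3943 + 752 = 4695
record 8: 4695 + 752 = 5447
record 9: 5447 + 752 = 6199
record 10: 6199 + 752 = 6951
record 11: 6951 + 752 = 7703
record 12: 7703 + 752 = 8455
record 13: 8455 + 752 = 9207
record 14: 9207 + 752 = 9959
record 15: 9959 + 752 = 10711

183, 935, 1687, 2439, 3191, 3943, 4695, 5447, 6199, 6951, 7703, 8455, 9207, 9959, 10711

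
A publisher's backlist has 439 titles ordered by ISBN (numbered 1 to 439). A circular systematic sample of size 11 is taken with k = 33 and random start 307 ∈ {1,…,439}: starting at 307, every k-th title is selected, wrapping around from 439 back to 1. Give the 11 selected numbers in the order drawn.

307, 340, 373, 406, 439, 33, 66, 99, 132, 165, 198

Selection 1: 307
Selection 2: 307 + 33 = 340
Selection 3: 340 + 33 = 373
Selection 4: 373 + 33 = 406
Selection 5: 406 + 33 = 439
Selection 6: 439 + 33 = 472 → 472 − 439 = 33
Selection 7: 33 + 33 = 66
Selection 8: 66 + 33 = 99
Selection 9: 99 + 33 = 132
Selection 10: 132 + 33 = 165
Selection 11: 165 + 33 = 198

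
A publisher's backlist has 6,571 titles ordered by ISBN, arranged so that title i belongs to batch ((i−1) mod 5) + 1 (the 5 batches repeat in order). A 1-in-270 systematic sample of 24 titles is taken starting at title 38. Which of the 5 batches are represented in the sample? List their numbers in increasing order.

Consecutive selections differ by k = 270, so their batch numbers differ by 270 mod 5 = 0.
gcd(270, 5) = 5, so the sample visits 5/5 = 1 distinct residues mod 5.
Start 38 is batch 3; the batches hit are 3.

3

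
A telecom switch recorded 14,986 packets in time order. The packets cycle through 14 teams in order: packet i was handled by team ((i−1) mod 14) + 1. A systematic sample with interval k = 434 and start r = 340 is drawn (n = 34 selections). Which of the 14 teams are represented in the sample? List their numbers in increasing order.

4

Consecutive selections differ by k = 434, so their team numbers differ by 434 mod 14 = 0.
gcd(434, 14) = 14, so the sample visits 14/14 = 1 distinct residues mod 14.
Start 340 is team 4; the teams hit are 4.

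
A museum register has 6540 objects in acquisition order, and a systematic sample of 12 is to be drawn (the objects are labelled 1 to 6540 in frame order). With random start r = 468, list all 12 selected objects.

k = N/n = 6540/12 = 545
object 1: 468
object 2: 468 + 545 = 1013
object 3: 1013 + 545 = 1558
object 4: 1558 + 545 = 2103
object 5: 2103 + 545 = 2648
object 6: 2648 + 545 = 3193
object 7: 3193 + 545 = 3738
object 8: 3738 + 545 = 4283
object 9: 4283 + 545 = 4828
object 10: 4828 + 545 = 5373
object 11: 5373 + 545 = 5918
object 12: 5918 + 545 = 6463

468, 1013, 1558, 2103, 2648, 3193, 3738, 4283, 4828, 5373, 5918, 6463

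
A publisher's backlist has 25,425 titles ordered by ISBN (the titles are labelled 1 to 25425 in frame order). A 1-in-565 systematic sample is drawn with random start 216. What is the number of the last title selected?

k = 565
45th selection = r + (45−1)·k = 216 + 44×565 = 216 + 24860 = 25076

25076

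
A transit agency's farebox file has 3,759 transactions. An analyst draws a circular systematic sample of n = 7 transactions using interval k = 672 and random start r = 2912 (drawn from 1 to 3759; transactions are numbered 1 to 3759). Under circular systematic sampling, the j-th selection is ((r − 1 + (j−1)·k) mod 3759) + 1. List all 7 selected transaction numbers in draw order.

Selection 1: 2912
Selection 2: 2912 + 672 = 3584
Selection 3: 3584 + 672 = 4256 → 4256 − 3759 = 497
Selection 4: 497 + 672 = 1169
Selection 5: 1169 + 672 = 1841
Selection 6: 1841 + 672 = 2513
Selection 7: 2513 + 672 = 3185

2912, 3584, 497, 1169, 1841, 2513, 3185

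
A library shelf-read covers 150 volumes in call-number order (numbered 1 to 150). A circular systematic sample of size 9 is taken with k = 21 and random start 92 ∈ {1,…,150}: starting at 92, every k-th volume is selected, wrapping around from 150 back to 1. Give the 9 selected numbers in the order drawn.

92, 113, 134, 5, 26, 47, 68, 89, 110

Selection 1: 92
Selection 2: 92 + 21 = 113
Selection 3: 113 + 21 = 134
Selection 4: 134 + 21 = 155 → 155 − 150 = 5
Selection 5: 5 + 21 = 26
Selection 6: 26 + 21 = 47
Selection 7: 47 + 21 = 68
Selection 8: 68 + 21 = 89
Selection 9: 89 + 21 = 110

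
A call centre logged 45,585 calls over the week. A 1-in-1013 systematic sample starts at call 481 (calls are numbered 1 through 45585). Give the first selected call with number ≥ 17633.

k = 1013
Steps past start: ⌈(17633 − 481)/1013⌉ = ⌈17152/1013⌉ = 17
Selected call: 481 + 17×1013 = 17702

17702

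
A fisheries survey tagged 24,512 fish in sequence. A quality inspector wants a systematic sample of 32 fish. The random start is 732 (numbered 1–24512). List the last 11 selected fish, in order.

16818, 17584, 18350, 19116, 19882, 20648, 21414, 22180, 22946, 23712, 24478

k = N/n = 24512/32 = 766
22nd selection = 732 + 21×766 = 16818
23rd: 16818 + 766 = 17584
24th: 17584 + 766 = 18350
25th: 18350 + 766 = 19116
26th: 19116 + 766 = 19882
27th: 19882 + 766 = 20648
28th: 20648 + 766 = 21414
29th: 21414 + 766 = 22180
30th: 22180 + 766 = 22946
31st: 22946 + 766 = 23712
32nd: 23712 + 766 = 24478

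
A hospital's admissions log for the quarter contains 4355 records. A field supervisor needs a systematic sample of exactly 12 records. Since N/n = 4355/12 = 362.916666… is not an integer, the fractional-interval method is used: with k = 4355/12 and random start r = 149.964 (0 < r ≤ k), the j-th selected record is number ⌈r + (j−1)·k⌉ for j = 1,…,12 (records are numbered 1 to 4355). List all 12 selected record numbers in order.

150, 513, 876, 1239, 1602, 1965, 2328, 2691, 3054, 3417, 3780, 4143

j=1: r + 0k = 149.964 → ⌈·⌉ = 150
j=2: r + 1k = 512.880666… → ⌈·⌉ = 513
j=3: r + 2k = 875.797333… → ⌈·⌉ = 876
j=4: r + 3k = 1238.714 → ⌈·⌉ = 1239
j=5: r + 4k = 1601.630666… → ⌈·⌉ = 1602
j=6: r + 5k = 1964.547333… → ⌈·⌉ = 1965
j=7: r + 6k = 2327.464 → ⌈·⌉ = 2328
j=8: r + 7k = 2690.380666… → ⌈·⌉ = 2691
j=9: r + 8k = 3053.297333… → ⌈·⌉ = 3054
j=10: r + 9k = 3416.214 → ⌈·⌉ = 3417
j=11: r + 10k = 3779.130666… → ⌈·⌉ = 3780
j=12: r + 11k = 4142.047333… → ⌈·⌉ = 4143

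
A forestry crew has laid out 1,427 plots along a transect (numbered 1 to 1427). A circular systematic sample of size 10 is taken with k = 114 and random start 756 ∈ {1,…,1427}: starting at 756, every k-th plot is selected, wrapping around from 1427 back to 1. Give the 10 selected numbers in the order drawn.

756, 870, 984, 1098, 1212, 1326, 13, 127, 241, 355

Selection 1: 756
Selection 2: 756 + 114 = 870
Selection 3: 870 + 114 = 984
Selection 4: 984 + 114 = 1098
Selection 5: 1098 + 114 = 1212
Selection 6: 1212 + 114 = 1326
Selection 7: 1326 + 114 = 1440 → 1440 − 1427 = 13
Selection 8: 13 + 114 = 127
Selection 9: 127 + 114 = 241
Selection 10: 241 + 114 = 355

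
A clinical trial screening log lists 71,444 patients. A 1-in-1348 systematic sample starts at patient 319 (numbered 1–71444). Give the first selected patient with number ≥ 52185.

52891

k = 1348
Steps past start: ⌈(52185 − 319)/1348⌉ = ⌈51866/1348⌉ = 39
Selected patient: 319 + 39×1348 = 52891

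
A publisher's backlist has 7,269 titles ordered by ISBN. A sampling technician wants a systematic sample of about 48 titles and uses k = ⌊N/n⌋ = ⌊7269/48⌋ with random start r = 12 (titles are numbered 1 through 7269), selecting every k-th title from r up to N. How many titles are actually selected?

k = ⌊7269/48⌋ = 151
Achieved size = ⌊(7269 − 12)/151⌋ + 1 = ⌊7257/151⌋ + 1 = 48 + 1 = 49
(last selection: 12 + 48×151 = 7260 ≤ 7269; next would be 7411 > 7269)

49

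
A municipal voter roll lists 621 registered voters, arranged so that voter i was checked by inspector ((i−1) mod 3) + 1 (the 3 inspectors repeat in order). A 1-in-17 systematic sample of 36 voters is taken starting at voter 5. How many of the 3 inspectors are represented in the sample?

Consecutive selections differ by k = 17, so their inspector numbers differ by 17 mod 3 = 2.
gcd(17, 3) = 1, so the sample visits 3/1 = 3 distinct residues mod 3.
Start 5 is inspector 2; the inspectors hit are 1, 2, 3.

3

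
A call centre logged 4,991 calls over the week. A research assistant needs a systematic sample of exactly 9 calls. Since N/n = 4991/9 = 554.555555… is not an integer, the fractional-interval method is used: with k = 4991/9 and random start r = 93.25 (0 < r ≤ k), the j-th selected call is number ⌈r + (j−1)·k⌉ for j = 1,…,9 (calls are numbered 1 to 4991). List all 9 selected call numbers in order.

94, 648, 1203, 1757, 2312, 2867, 3421, 3976, 4530

j=1: r + 0k = 93.25 → ⌈·⌉ = 94
j=2: r + 1k = 647.805555… → ⌈·⌉ = 648
j=3: r + 2k = 1202.361111… → ⌈·⌉ = 1203
j=4: r + 3k = 1756.916666… → ⌈·⌉ = 1757
j=5: r + 4k = 2311.472222… → ⌈·⌉ = 2312
j=6: r + 5k = 2866.027777… → ⌈·⌉ = 2867
j=7: r + 6k = 3420.583333… → ⌈·⌉ = 3421
j=8: r + 7k = 3975.138888… → ⌈·⌉ = 3976
j=9: r + 8k = 4529.694444… → ⌈·⌉ = 4530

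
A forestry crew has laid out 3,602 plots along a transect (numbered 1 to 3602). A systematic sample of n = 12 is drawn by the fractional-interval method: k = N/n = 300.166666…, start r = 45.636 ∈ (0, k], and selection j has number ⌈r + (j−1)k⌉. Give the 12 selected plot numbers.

j=1: r + 0k = 45.636 → ⌈·⌉ = 46
j=2: r + 1k = 345.802666… → ⌈·⌉ = 346
j=3: r + 2k = 645.969333… → ⌈·⌉ = 646
j=4: r + 3k = 946.136 → ⌈·⌉ = 947
j=5: r + 4k = 1246.302666… → ⌈·⌉ = 1247
j=6: r + 5k = 1546.469333… → ⌈·⌉ = 1547
j=7: r + 6k = 1846.636 → ⌈·⌉ = 1847
j=8: r + 7k = 2146.802666… → ⌈·⌉ = 2147
j=9: r + 8k = 2446.969333… → ⌈·⌉ = 2447
j=10: r + 9k = 2747.136 → ⌈·⌉ = 2748
j=11: r + 10k = 3047.302666… → ⌈·⌉ = 3048
j=12: r + 11k = 3347.469333… → ⌈·⌉ = 3348

46, 346, 646, 947, 1247, 1547, 1847, 2147, 2447, 2748, 3048, 3348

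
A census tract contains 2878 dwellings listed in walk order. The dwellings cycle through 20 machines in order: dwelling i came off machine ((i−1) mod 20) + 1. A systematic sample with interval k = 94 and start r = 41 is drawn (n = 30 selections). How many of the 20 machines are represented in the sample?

Consecutive selections differ by k = 94, so their machine numbers differ by 94 mod 20 = 14.
gcd(94, 20) = 2, so the sample visits 20/2 = 10 distinct residues mod 20.
Start 41 is machine 1; the machines hit are 1, 3, 5, 7, 9, 11, 13, 15, 17, 19.

10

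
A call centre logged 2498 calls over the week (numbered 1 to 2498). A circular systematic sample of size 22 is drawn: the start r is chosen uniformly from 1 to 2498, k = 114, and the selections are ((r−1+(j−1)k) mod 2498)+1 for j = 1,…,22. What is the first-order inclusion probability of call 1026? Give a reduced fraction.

11/1249

For each position j, as r ranges over 1…2498 the j-th selection hits every call exactly once, so call 1026 is selected for exactly 22 of the 2498 starts.
Inclusion probability = 22/2498 = 11/1249.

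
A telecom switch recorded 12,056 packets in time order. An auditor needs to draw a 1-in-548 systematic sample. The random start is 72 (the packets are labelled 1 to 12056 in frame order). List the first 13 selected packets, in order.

packet 1: 72
packet 2: 72 + 548 = 620
packet 3: 620 + 548 = 1168
packet 4: 1168 + 548 = 1716
packet 5: 1716 + 548 = 2264
packet 6: 2264 + 548 = 2812
packet 7: 2812 + 548 = 3360
packet 8: 3360 + 548 = 3908
packet 9: 3908 + 548 = 4456
packet 10: 4456 + 548 = 5004
packet 11: 5004 + 548 = 5552
packet 12: 5552 + 548 = 6100
packet 13: 6100 + 548 = 6648

72, 620, 1168, 1716, 2264, 2812, 3360, 3908, 4456, 5004, 5552, 6100, 6648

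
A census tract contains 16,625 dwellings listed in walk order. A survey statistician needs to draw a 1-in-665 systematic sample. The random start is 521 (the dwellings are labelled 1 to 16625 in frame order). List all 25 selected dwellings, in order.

521, 1186, 1851, 2516, 3181, 3846, 4511, 5176, 5841, 6506, 7171, 7836, 8501, 9166, 9831, 10496, 11161, 11826, 12491, 13156, 13821, 14486, 15151, 15816, 16481

dwelling 1: 521
dwelling 2: 521 + 665 = 1186
dwelling 3: 1186 + 665 = 1851
dwelling 4: 1851 + 665 = 2516
dwelling 5: 2516 + 665 = 3181
dwelling 6: 3181 + 665 = 3846
dwelling 7: 3846 + 665 = 4511
dwelling 8: 4511 + 665 = 5176
dwelling 9: 5176 + 665 = 5841
dwelling 10: 5841 + 665 = 6506
dwelling 11: 6506 + 665 = 7171
dwelling 12: 7171 + 665 = 7836
dwelling 13: 7836 + 665 = 8501
dwelling 14: 8501 + 665 = 9166
dwelling 15: 9166 + 665 = 9831
dwelling 16: 9831 + 665 = 10496
dwelling 17: 10496 + 665 = 11161
dwelling 18: 11161 + 665 = 11826
dwelling 19: 11826 + 665 = 12491
dwelling 20: 12491 + 665 = 13156
dwelling 21: 13156 + 665 = 13821
dwelling 22: 13821 + 665 = 14486
dwelling 23: 14486 + 665 = 15151
dwelling 24: 15151 + 665 = 15816
dwelling 25: 15816 + 665 = 16481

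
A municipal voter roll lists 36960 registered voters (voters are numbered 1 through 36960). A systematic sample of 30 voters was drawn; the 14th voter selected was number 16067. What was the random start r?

k = 36960/30 = 1232
r = 16067 − (14−1)×1232 = 16067 − 16016 = 51

51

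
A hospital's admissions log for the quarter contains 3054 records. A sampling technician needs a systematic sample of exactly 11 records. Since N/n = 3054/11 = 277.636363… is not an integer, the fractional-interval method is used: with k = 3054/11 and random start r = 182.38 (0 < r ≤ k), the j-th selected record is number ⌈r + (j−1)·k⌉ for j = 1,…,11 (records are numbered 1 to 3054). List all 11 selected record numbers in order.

183, 461, 738, 1016, 1293, 1571, 1849, 2126, 2404, 2682, 2959

j=1: r + 0k = 182.38 → ⌈·⌉ = 183
j=2: r + 1k = 460.016363… → ⌈·⌉ = 461
j=3: r + 2k = 737.652727… → ⌈·⌉ = 738
j=4: r + 3k = 1015.289090… → ⌈·⌉ = 1016
j=5: r + 4k = 1292.925454… → ⌈·⌉ = 1293
j=6: r + 5k = 1570.561818… → ⌈·⌉ = 1571
j=7: r + 6k = 1848.198181… → ⌈·⌉ = 1849
j=8: r + 7k = 2125.834545… → ⌈·⌉ = 2126
j=9: r + 8k = 2403.470909… → ⌈·⌉ = 2404
j=10: r + 9k = 2681.107272… → ⌈·⌉ = 2682
j=11: r + 10k = 2958.743636… → ⌈·⌉ = 2959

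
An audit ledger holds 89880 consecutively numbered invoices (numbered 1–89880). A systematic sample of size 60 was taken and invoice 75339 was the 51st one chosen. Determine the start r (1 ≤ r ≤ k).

k = 89880/60 = 1498
r = 75339 − (51−1)×1498 = 75339 − 74900 = 439

439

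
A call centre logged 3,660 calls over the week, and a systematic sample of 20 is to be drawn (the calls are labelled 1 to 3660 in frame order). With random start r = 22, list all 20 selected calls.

k = N/n = 3660/20 = 183
call 1: 22
call 2: 22 + 183 = 205
call 3: 205 + 183 = 388
call 4: 388 + 183 = 571
call 5: 571 + 183 = 754
call 6: 754 + 183 = 937
call 7: 937 + 183 = 1120
call 8: 1120 + 183 = 1303
call 9: 1303 + 183 = 1486
call 10: 1486 + 183 = 1669
call 11: 1669 + 183 = 1852
call 12: 1852 + 183 = 2035
call 13: 2035 + 183 = 2218
call 14: 2218 + 183 = 2401
call 15: 2401 + 183 = 2584
call 16: 2584 + 183 = 2767
call 17: 2767 + 183 = 2950
call 18: 2950 + 183 = 3133
call 19: 3133 + 183 = 3316
call 20: 3316 + 183 = 3499

22, 205, 388, 571, 754, 937, 1120, 1303, 1486, 1669, 1852, 2035, 2218, 2401, 2584, 2767, 2950, 3133, 3316, 3499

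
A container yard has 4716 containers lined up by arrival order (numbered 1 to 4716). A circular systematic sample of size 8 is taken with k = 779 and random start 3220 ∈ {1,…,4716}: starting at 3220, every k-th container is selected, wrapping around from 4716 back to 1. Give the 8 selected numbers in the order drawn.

3220, 3999, 62, 841, 1620, 2399, 3178, 3957

Selection 1: 3220
Selection 2: 3220 + 779 = 3999
Selection 3: 3999 + 779 = 4778 → 4778 − 4716 = 62
Selection 4: 62 + 779 = 841
Selection 5: 841 + 779 = 1620
Selection 6: 1620 + 779 = 2399
Selection 7: 2399 + 779 = 3178
Selection 8: 3178 + 779 = 3957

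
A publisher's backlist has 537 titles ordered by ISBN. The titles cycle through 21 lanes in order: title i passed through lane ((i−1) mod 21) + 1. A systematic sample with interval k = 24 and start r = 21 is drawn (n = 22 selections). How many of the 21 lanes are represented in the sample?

7

Consecutive selections differ by k = 24, so their lane numbers differ by 24 mod 21 = 3.
gcd(24, 21) = 3, so the sample visits 21/3 = 7 distinct residues mod 21.
Start 21 is lane 21; the lanes hit are 3, 6, 9, 12, 15, 18, 21.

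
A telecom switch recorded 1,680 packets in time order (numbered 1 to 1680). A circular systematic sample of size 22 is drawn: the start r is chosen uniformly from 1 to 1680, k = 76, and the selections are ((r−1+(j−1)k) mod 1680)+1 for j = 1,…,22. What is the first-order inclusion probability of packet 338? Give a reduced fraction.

For each position j, as r ranges over 1…1680 the j-th selection hits every packet exactly once, so packet 338 is selected for exactly 22 of the 1680 starts.
Inclusion probability = 22/1680 = 11/840.

11/840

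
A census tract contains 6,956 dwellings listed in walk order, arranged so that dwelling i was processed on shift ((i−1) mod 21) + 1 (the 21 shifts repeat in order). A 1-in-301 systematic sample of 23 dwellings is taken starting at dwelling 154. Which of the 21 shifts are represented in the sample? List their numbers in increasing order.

Consecutive selections differ by k = 301, so their shift numbers differ by 301 mod 21 = 7.
gcd(301, 21) = 7, so the sample visits 21/7 = 3 distinct residues mod 21.
Start 154 is shift 7; the shifts hit are 7, 14, 21.

7, 14, 21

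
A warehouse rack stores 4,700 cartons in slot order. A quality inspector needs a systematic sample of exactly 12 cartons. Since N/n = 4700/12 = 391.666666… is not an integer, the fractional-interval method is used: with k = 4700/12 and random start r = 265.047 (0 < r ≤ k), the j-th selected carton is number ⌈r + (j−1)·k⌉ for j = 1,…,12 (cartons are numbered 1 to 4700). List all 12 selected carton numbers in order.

j=1: r + 0k = 265.047 → ⌈·⌉ = 266
j=2: r + 1k = 656.713666… → ⌈·⌉ = 657
j=3: r + 2k = 1048.380333… → ⌈·⌉ = 1049
j=4: r + 3k = 1440.047 → ⌈·⌉ = 1441
j=5: r + 4k = 1831.713666… → ⌈·⌉ = 1832
j=6: r + 5k = 2223.380333… → ⌈·⌉ = 2224
j=7: r + 6k = 2615.047 → ⌈·⌉ = 2616
j=8: r + 7k = 3006.713666… → ⌈·⌉ = 3007
j=9: r + 8k = 3398.380333… → ⌈·⌉ = 3399
j=10: r + 9k = 3790.047 → ⌈·⌉ = 3791
j=11: r + 10k = 4181.713666… → ⌈·⌉ = 4182
j=12: r + 11k = 4573.380333… → ⌈·⌉ = 4574

266, 657, 1049, 1441, 1832, 2224, 2616, 3007, 3399, 3791, 4182, 4574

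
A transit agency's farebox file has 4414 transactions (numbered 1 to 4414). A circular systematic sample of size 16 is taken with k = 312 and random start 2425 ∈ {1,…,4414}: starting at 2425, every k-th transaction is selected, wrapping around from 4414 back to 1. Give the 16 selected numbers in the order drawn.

Selection 1: 2425
Selection 2: 2425 + 312 = 2737
Selection 3: 2737 + 312 = 3049
Selection 4: 3049 + 312 = 3361
Selection 5: 3361 + 312 = 3673
Selection 6: 3673 + 312 = 3985
Selection 7: 3985 + 312 = 4297
Selection 8: 4297 + 312 = 4609 → 4609 − 4414 = 195
Selection 9: 195 + 312 = 507
Selection 10: 507 + 312 = 819
Selection 11: 819 + 312 = 1131
Selection 12: 1131 + 312 = 1443
Selection 13: 1443 + 312 = 1755
Selection 14: 1755 + 312 = 2067
Selection 15: 2067 + 312 = 2379
Selection 16: 2379 + 312 = 2691

2425, 2737, 3049, 3361, 3673, 3985, 4297, 195, 507, 819, 1131, 1443, 1755, 2067, 2379, 2691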